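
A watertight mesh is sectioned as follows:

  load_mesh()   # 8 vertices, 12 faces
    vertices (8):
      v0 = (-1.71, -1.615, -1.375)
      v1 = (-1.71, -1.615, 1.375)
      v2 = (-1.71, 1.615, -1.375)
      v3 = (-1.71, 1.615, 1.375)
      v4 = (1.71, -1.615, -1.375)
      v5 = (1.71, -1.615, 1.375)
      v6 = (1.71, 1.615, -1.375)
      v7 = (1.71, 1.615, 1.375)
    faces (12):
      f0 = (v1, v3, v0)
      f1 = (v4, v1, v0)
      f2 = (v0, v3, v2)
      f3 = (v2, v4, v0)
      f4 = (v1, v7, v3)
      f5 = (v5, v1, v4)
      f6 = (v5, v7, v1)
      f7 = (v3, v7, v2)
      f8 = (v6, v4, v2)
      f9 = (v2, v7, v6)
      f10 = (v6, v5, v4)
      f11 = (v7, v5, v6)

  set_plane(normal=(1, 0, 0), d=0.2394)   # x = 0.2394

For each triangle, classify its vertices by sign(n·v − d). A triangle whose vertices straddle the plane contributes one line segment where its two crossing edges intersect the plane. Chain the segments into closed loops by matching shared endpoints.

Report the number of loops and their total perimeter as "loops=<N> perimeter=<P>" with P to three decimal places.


loops=1 perimeter=11.960

Straddling triangles (8 of 12):
  (v4,v1,v0) [+--] → (0.2394, -1.615, -0.1925)–(0.2394, -1.615, -1.375)  len=1.1825
  (v2,v4,v0) [-+-] → (0.2394, -0.2261, -1.375)–(0.2394, -1.615, -1.375)  len=1.3889
  (v1,v7,v3) [-+-] → (0.2394, 0.2261, 1.375)–(0.2394, 1.615, 1.375)  len=1.3889
  (v5,v1,v4) [+-+] → (0.2394, -1.615, 1.375)–(0.2394, -1.615, -0.1925)  len=1.5675
  (v5,v7,v1) [++-] → (0.2394, 0.2261, 1.375)–(0.2394, -1.615, 1.375)  len=1.8411
  (v3,v7,v2) [-+-] → (0.2394, 1.615, 1.375)–(0.2394, 1.615, 0.1925)  len=1.1825
  (v6,v4,v2) [++-] → (0.2394, -0.2261, -1.375)–(0.2394, 1.615, -1.375)  len=1.8411
  (v2,v7,v6) [-++] → (0.2394, 1.615, 0.1925)–(0.2394, 1.615, -1.375)  len=1.5675

Chained into 1 loop(s):
  loop 1: 8 segments, perimeter = 11.9600
Total perimeter = 11.960


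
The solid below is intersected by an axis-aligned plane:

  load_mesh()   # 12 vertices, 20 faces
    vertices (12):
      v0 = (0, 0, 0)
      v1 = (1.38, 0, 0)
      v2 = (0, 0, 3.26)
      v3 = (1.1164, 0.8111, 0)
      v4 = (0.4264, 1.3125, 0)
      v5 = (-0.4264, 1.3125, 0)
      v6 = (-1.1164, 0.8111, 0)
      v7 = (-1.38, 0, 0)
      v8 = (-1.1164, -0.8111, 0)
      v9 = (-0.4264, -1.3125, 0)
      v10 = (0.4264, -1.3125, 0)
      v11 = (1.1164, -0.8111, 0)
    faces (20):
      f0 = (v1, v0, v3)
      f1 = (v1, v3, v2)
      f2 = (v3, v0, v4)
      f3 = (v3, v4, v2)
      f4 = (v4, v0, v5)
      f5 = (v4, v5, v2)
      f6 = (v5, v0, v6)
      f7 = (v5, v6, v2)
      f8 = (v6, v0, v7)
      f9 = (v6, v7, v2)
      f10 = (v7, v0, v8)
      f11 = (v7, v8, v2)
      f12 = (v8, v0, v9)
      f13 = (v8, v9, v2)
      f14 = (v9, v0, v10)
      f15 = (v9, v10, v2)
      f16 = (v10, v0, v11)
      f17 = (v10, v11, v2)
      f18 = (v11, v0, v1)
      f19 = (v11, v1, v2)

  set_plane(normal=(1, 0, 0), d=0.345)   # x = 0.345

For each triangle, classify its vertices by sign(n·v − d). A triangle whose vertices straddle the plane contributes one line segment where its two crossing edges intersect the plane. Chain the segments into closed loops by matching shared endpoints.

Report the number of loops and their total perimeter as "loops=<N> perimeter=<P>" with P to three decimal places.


Straddling triangles (12 of 20):
  (v1,v0,v3) [+-+] → (0.345, 0, 0)–(0.345, 0.250653, 0)  len=0.2507
  (v1,v3,v2) [++-] → (0.345, 0.250653, 2.25257)–(0.345, 0, 2.445)  len=0.3160
  (v3,v0,v4) [+-+] → (0.345, 0.250653, 0)–(0.345, 1.06194, 0)  len=0.8113
  (v3,v4,v2) [++-] → (0.345, 1.06194, 0.622336)–(0.345, 0.250653, 2.25257)  len=1.8209
  (v4,v0,v5) [+--] → (0.345, 1.06194, 0)–(0.345, 1.3125, 0)  len=0.2506
  (v4,v5,v2) [+--] → (0.345, 1.3125, 0)–(0.345, 1.06194, 0.622336)  len=0.6709
  (v9,v0,v10) [--+] → (0.345, -1.06194, 0)–(0.345, -1.3125, 0)  len=0.2506
  (v9,v10,v2) [-+-] → (0.345, -1.3125, 0)–(0.345, -1.06194, 0.622336)  len=0.6709
  (v10,v0,v11) [+-+] → (0.345, -1.06194, 0)–(0.345, -0.250653, 0)  len=0.8113
  (v10,v11,v2) [++-] → (0.345, -0.250653, 2.25257)–(0.345, -1.06194, 0.622336)  len=1.8209
  (v11,v0,v1) [+-+] → (0.345, -0.250653, 0)–(0.345, 0, 0)  len=0.2507
  (v11,v1,v2) [++-] → (0.345, 0, 2.445)–(0.345, -0.250653, 2.25257)  len=0.3160

Chained into 1 loop(s):
  loop 1: 12 segments, perimeter = 8.2407
Total perimeter = 8.241

loops=1 perimeter=8.241


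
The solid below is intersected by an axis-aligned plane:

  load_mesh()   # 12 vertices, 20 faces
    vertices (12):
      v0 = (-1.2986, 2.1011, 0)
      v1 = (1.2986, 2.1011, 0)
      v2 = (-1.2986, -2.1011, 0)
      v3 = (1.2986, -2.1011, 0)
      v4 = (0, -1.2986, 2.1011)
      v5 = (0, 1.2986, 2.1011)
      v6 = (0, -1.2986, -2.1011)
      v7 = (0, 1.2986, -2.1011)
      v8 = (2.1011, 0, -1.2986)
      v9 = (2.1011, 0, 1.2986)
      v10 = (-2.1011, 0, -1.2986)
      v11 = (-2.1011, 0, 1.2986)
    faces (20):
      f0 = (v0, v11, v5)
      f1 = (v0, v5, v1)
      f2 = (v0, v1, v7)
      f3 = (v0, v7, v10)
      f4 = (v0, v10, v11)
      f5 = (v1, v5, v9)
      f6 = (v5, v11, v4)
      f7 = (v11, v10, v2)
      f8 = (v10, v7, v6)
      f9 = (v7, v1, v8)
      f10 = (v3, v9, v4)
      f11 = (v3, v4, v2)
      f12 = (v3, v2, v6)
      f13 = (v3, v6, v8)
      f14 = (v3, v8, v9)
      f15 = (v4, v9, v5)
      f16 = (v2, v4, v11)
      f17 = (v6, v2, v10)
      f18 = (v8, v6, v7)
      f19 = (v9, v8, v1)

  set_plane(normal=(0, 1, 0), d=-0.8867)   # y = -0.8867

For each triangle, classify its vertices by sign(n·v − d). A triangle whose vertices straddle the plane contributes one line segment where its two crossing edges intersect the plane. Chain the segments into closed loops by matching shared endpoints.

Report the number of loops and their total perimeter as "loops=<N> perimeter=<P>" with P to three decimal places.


Straddling triangles (10 of 20):
  (v5,v11,v4) [++-] → (-0.666443, -0.8867, 1.84656)–(0, -0.8867, 2.1011)  len=0.7134
  (v11,v10,v2) [++-] → (-1.76243, -0.8867, -0.750569)–(-1.76243, -0.8867, 0.750569)  len=1.5011
  (v10,v7,v6) [++-] → (0, -0.8867, -2.1011)–(-0.666443, -0.8867, -1.84656)  len=0.7134
  (v3,v9,v4) [-+-] → (1.76243, -0.8867, 0.750569)–(0.666443, -0.8867, 1.84656)  len=1.5500
  (v3,v6,v8) [--+] → (0.666443, -0.8867, -1.84656)–(1.76243, -0.8867, -0.750569)  len=1.5500
  (v3,v8,v9) [-++] → (1.76243, -0.8867, -0.750569)–(1.76243, -0.8867, 0.750569)  len=1.5011
  (v4,v9,v5) [-++] → (0.666443, -0.8867, 1.84656)–(0, -0.8867, 2.1011)  len=0.7134
  (v2,v4,v11) [--+] → (-0.666443, -0.8867, 1.84656)–(-1.76243, -0.8867, 0.750569)  len=1.5500
  (v6,v2,v10) [--+] → (-1.76243, -0.8867, -0.750569)–(-0.666443, -0.8867, -1.84656)  len=1.5500
  (v8,v6,v7) [+-+] → (0.666443, -0.8867, -1.84656)–(0, -0.8867, -2.1011)  len=0.7134

Chained into 1 loop(s):
  loop 1: 10 segments, perimeter = 12.0557
Total perimeter = 12.056

loops=1 perimeter=12.056


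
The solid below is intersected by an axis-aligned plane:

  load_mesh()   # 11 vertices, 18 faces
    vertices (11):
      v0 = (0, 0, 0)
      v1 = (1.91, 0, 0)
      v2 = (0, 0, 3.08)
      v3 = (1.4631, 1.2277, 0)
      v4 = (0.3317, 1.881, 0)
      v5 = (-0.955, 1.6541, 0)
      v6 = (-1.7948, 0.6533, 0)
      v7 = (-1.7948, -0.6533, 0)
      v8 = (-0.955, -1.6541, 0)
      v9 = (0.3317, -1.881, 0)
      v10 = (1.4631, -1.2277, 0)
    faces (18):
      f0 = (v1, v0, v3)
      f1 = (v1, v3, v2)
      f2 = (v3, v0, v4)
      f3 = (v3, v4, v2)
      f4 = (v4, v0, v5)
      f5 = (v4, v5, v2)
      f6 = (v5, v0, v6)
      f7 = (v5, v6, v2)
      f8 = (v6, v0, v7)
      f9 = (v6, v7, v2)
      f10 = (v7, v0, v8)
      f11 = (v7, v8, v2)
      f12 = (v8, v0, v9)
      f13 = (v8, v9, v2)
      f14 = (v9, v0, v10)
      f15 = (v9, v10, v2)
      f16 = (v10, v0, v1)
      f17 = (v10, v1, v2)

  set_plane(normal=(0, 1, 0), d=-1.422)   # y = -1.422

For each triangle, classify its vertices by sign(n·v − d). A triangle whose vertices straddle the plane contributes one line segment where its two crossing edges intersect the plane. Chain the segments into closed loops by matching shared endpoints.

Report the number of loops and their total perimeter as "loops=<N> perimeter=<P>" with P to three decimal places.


Straddling triangles (6 of 18):
  (v7,v0,v8) [++-] → (-0.820996, -1.422, 0)–(-1.14976, -1.422, 0)  len=0.3288
  (v7,v8,v2) [+-+] → (-1.14976, -1.422, 0)–(-0.820996, -1.422, 0.432179)  len=0.5430
  (v8,v0,v9) [-+-] → (-0.820996, -1.422, 0)–(0.250759, -1.422, 0)  len=1.0718
  (v8,v9,v2) [--+] → (0.250759, -1.422, 0.751579)–(-0.820996, -1.422, 0.432179)  len=1.1183
  (v9,v0,v10) [-++] → (0.250759, -1.422, 0)–(1.12661, -1.422, 0)  len=0.8758
  (v9,v10,v2) [-++] → (1.12661, -1.422, 0)–(0.250759, -1.422, 0.751579)  len=1.1541

Chained into 1 loop(s):
  loop 1: 6 segments, perimeter = 5.0918
Total perimeter = 5.092

loops=1 perimeter=5.092


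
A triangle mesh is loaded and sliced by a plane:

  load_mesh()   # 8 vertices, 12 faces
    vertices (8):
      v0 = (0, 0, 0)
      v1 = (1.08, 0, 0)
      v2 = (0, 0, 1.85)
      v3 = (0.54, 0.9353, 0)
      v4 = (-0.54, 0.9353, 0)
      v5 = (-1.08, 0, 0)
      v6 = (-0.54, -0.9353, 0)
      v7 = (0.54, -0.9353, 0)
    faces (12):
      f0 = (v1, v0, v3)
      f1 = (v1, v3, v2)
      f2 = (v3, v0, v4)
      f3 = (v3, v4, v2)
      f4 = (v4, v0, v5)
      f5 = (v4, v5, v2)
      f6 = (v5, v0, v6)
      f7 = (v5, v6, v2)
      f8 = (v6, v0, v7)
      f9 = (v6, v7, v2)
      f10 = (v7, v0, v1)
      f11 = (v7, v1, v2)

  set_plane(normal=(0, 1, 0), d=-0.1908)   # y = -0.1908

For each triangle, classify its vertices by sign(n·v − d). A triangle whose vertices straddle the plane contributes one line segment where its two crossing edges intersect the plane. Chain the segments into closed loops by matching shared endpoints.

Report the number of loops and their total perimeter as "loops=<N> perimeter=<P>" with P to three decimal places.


loops=1 perimeter=5.570

Straddling triangles (6 of 12):
  (v5,v0,v6) [++-] → (-0.110159, -0.1908, 0)–(-0.969841, -0.1908, 0)  len=0.8597
  (v5,v6,v2) [+-+] → (-0.969841, -0.1908, 0)–(-0.110159, -0.1908, 1.4726)  len=1.7052
  (v6,v0,v7) [-+-] → (-0.110159, -0.1908, 0)–(0.110159, -0.1908, 0)  len=0.2203
  (v6,v7,v2) [--+] → (0.110159, -0.1908, 1.4726)–(-0.110159, -0.1908, 1.4726)  len=0.2203
  (v7,v0,v1) [-++] → (0.110159, -0.1908, 0)–(0.969841, -0.1908, 0)  len=0.8597
  (v7,v1,v2) [-++] → (0.969841, -0.1908, 0)–(0.110159, -0.1908, 1.4726)  len=1.7052

Chained into 1 loop(s):
  loop 1: 6 segments, perimeter = 5.5703
Total perimeter = 5.570


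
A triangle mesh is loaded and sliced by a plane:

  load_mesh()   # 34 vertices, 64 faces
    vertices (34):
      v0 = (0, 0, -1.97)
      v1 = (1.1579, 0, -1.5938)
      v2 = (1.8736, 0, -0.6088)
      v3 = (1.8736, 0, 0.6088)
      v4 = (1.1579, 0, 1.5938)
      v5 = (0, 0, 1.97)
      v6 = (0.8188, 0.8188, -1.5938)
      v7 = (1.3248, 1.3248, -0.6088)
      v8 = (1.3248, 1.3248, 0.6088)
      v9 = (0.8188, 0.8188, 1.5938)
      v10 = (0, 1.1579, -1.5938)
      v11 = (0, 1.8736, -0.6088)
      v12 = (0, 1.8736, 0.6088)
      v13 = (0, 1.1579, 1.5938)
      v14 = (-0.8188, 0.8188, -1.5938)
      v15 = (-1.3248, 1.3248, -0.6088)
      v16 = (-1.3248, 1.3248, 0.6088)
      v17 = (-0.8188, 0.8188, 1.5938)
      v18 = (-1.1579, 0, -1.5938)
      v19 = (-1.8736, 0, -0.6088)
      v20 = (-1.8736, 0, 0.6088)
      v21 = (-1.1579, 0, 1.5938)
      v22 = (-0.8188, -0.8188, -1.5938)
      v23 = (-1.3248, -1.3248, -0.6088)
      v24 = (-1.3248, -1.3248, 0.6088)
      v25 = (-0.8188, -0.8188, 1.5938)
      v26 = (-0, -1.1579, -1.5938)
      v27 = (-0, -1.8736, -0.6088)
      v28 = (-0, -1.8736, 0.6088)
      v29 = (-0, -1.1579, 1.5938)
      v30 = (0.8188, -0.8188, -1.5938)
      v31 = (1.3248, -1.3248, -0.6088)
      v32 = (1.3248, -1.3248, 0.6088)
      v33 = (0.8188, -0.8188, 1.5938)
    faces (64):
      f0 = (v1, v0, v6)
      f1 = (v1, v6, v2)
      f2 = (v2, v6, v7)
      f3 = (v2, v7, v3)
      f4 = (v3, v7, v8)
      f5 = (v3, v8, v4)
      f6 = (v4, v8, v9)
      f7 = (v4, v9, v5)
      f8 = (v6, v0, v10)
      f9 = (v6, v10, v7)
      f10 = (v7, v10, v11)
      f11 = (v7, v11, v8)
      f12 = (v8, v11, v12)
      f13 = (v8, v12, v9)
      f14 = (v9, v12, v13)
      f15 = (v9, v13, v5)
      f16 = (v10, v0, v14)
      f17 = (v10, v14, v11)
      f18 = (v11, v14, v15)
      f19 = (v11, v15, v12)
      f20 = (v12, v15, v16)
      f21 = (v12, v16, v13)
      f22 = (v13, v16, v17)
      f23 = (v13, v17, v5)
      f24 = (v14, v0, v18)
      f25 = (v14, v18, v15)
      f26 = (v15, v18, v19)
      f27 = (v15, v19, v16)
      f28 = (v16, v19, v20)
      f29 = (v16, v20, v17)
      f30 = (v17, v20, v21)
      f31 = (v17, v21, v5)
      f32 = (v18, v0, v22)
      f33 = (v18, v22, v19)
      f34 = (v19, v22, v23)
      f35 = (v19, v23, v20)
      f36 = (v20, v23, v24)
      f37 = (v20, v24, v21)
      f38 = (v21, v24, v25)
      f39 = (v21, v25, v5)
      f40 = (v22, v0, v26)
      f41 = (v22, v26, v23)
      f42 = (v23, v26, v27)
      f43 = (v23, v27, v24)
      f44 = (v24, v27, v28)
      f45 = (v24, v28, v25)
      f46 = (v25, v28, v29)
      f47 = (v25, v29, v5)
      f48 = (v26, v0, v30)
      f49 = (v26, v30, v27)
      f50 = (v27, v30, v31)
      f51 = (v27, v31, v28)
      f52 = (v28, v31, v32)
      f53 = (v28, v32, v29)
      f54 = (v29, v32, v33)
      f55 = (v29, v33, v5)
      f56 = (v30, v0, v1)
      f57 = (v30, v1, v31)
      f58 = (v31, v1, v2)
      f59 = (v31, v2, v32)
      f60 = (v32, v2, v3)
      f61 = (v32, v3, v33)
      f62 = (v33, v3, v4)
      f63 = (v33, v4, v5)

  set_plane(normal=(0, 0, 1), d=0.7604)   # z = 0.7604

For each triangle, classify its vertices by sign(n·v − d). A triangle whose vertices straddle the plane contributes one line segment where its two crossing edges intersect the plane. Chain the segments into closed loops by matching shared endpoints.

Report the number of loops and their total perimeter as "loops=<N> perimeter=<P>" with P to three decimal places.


Straddling triangles (16 of 64):
  (v3,v8,v4) [--+] → (1.29911, 1.1209, 0.7604)–(1.76345, 0, 0.7604)  len=1.2133
  (v4,v8,v9) [+-+] → (1.29911, 1.1209, 0.7604)–(1.24692, 1.24692, 0.7604)  len=0.1364
  (v8,v12,v9) [--+] → (0.12602, 1.71126, 0.7604)–(1.24692, 1.24692, 0.7604)  len=1.2133
  (v9,v12,v13) [+-+] → (0.12602, 1.71126, 0.7604)–(0, 1.76345, 0.7604)  len=0.1364
  (v12,v16,v13) [--+] → (-1.1209, 1.29911, 0.7604)–(0, 1.76345, 0.7604)  len=1.2133
  (v13,v16,v17) [+-+] → (-1.1209, 1.29911, 0.7604)–(-1.24692, 1.24692, 0.7604)  len=0.1364
  (v16,v20,v17) [--+] → (-1.71126, 0.12602, 0.7604)–(-1.24692, 1.24692, 0.7604)  len=1.2133
  (v17,v20,v21) [+-+] → (-1.71126, 0.12602, 0.7604)–(-1.76345, 0, 0.7604)  len=0.1364
  (v20,v24,v21) [--+] → (-1.29911, -1.1209, 0.7604)–(-1.76345, 0, 0.7604)  len=1.2133
  (v21,v24,v25) [+-+] → (-1.29911, -1.1209, 0.7604)–(-1.24692, -1.24692, 0.7604)  len=0.1364
  (v24,v28,v25) [--+] → (-0.12602, -1.71126, 0.7604)–(-1.24692, -1.24692, 0.7604)  len=1.2133
  (v25,v28,v29) [+-+] → (-0.12602, -1.71126, 0.7604)–(0, -1.76345, 0.7604)  len=0.1364
  (v28,v32,v29) [--+] → (1.1209, -1.29911, 0.7604)–(0, -1.76345, 0.7604)  len=1.2133
  (v29,v32,v33) [+-+] → (1.1209, -1.29911, 0.7604)–(1.24692, -1.24692, 0.7604)  len=0.1364
  (v32,v3,v33) [--+] → (1.71126, -0.12602, 0.7604)–(1.24692, -1.24692, 0.7604)  len=1.2133
  (v33,v3,v4) [+-+] → (1.71126, -0.12602, 0.7604)–(1.76345, 0, 0.7604)  len=0.1364

Chained into 1 loop(s):
  loop 1: 16 segments, perimeter = 10.7974
Total perimeter = 10.797

loops=1 perimeter=10.797


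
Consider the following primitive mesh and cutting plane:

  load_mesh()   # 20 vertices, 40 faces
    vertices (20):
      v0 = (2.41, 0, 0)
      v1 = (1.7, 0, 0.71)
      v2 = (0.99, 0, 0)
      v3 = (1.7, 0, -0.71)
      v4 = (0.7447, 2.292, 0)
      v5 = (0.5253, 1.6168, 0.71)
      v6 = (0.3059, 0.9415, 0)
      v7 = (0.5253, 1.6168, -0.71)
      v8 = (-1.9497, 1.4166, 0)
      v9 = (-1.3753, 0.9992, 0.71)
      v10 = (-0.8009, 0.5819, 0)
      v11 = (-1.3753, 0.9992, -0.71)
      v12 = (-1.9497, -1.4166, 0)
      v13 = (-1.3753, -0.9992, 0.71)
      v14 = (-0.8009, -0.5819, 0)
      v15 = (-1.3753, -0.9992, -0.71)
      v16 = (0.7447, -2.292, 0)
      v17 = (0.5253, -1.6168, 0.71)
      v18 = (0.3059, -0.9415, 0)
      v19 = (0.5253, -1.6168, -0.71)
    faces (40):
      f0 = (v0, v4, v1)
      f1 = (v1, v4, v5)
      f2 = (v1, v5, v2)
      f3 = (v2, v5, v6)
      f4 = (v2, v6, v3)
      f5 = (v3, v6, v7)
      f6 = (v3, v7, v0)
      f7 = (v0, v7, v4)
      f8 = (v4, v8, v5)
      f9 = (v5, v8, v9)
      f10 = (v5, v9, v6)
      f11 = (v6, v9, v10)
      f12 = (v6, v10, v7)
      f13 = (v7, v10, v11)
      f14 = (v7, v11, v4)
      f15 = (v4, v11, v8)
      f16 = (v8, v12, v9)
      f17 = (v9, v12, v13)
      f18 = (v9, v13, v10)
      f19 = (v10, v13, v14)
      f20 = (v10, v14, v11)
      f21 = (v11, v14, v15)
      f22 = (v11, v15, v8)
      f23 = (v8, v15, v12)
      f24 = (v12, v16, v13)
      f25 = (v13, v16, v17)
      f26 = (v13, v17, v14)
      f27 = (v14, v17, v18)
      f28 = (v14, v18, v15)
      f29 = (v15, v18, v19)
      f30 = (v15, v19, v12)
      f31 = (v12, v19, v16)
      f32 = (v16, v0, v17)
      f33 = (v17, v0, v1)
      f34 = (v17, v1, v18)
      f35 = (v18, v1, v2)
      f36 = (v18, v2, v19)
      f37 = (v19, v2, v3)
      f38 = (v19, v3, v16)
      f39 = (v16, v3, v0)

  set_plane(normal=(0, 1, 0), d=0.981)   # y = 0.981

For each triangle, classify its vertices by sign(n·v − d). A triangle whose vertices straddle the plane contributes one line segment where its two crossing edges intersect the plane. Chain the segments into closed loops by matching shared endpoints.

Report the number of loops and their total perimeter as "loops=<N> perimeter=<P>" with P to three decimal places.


loops=1 perimeter=9.378

Straddling triangles (18 of 40):
  (v0,v4,v1) [-+-] → (1.69723, 0.981, 0)–(1.29112, 0.981, 0.406113)  len=0.5743
  (v1,v4,v5) [-++] → (1.29112, 0.981, 0.406113)–(0.987246, 0.981, 0.71)  len=0.4298
  (v1,v5,v2) [-+-] → (0.987246, 0.981, 0.71)–(0.708041, 0.981, 0.430795)  len=0.3949
  (v2,v5,v6) [-+-] → (0.708041, 0.981, 0.430795)–(0.318733, 0.981, 0.0415297)  len=0.5505
  (v3,v6,v7) [--+] → (0.318733, 0.981, -0.0415297)–(0.987246, 0.981, -0.71)  len=0.9454
  (v3,v7,v0) [-+-] → (0.987246, 0.981, -0.71)–(1.26645, 0.981, -0.430795)  len=0.3949
  (v0,v7,v4) [-++] → (1.26645, 0.981, -0.430795)–(1.69723, 0.981, 0)  len=0.6092
  (v5,v9,v6) [++-] → (-0.845008, 0.981, 0.486049)–(0.318733, 0.981, 0.0415297)  len=1.2457
  (v6,v9,v10) [-+-] → (-0.845008, 0.981, 0.486049)–(-1.35025, 0.981, 0.679034)  len=0.5408
  (v6,v10,v7) [--+] → (-0.289463, 0.981, -0.273805)–(0.318733, 0.981, -0.0415297)  len=0.6510
  (v7,v10,v11) [+-+] → (-0.289463, 0.981, -0.273805)–(-1.35025, 0.981, -0.679034)  len=1.1356
  (v8,v12,v9) [+-+] → (-1.9497, 0.981, 0)–(-1.37963, 0.981, 0.704651)  len=0.9064
  (v9,v12,v13) [+--] → (-1.37963, 0.981, 0.704651)–(-1.3753, 0.981, 0.71)  len=0.0069
  (v9,v13,v10) [+--] → (-1.3753, 0.981, 0.71)–(-1.35025, 0.981, 0.679034)  len=0.0398
  (v10,v14,v11) [--+] → (-1.36869, 0.981, -0.701827)–(-1.35025, 0.981, -0.679034)  len=0.0293
  (v11,v14,v15) [+--] → (-1.36869, 0.981, -0.701827)–(-1.3753, 0.981, -0.71)  len=0.0105
  (v11,v15,v8) [+-+] → (-1.3753, 0.981, -0.71)–(-1.84613, 0.981, -0.128022)  len=0.7486
  (v8,v15,v12) [+--] → (-1.84613, 0.981, -0.128022)–(-1.9497, 0.981, 0)  len=0.1647

Chained into 1 loop(s):
  loop 1: 18 segments, perimeter = 9.3783
Total perimeter = 9.378


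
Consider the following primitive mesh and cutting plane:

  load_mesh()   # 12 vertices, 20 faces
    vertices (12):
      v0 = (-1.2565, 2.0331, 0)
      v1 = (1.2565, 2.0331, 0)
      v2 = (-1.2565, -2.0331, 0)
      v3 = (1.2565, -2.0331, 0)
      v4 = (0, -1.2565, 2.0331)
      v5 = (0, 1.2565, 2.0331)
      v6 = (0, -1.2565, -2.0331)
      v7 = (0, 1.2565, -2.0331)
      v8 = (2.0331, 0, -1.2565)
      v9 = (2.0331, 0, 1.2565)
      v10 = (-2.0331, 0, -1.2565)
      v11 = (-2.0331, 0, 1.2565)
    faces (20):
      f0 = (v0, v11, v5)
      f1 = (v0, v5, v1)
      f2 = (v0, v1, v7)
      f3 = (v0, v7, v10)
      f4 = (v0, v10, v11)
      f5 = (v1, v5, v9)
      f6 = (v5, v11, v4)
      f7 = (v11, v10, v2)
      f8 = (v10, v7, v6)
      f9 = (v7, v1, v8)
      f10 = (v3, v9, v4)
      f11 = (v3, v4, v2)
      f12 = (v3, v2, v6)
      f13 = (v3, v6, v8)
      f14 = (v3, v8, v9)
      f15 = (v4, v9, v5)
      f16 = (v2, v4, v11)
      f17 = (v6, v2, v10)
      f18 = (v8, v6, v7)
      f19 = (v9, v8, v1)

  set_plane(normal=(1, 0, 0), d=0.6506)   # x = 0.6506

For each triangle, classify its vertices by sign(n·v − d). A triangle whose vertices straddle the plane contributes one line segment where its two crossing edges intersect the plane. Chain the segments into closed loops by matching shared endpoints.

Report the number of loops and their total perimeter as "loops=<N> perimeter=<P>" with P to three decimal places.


Straddling triangles (10 of 20):
  (v0,v5,v1) [--+] → (0.6506, 1.65861, 0.980386)–(0.6506, 2.0331, 0)  len=1.0495
  (v0,v1,v7) [-+-] → (0.6506, 2.0331, 0)–(0.6506, 1.65861, -0.980386)  len=1.0495
  (v1,v5,v9) [+-+] → (0.6506, 1.65861, 0.980386)–(0.6506, 0.854415, 1.78458)  len=1.1373
  (v7,v1,v8) [-++] → (0.6506, 1.65861, -0.980386)–(0.6506, 0.854415, -1.78458)  len=1.1373
  (v3,v9,v4) [++-] → (0.6506, -0.854415, 1.78458)–(0.6506, -1.65861, 0.980386)  len=1.1373
  (v3,v4,v2) [+--] → (0.6506, -1.65861, 0.980386)–(0.6506, -2.0331, 0)  len=1.0495
  (v3,v2,v6) [+--] → (0.6506, -2.0331, 0)–(0.6506, -1.65861, -0.980386)  len=1.0495
  (v3,v6,v8) [+-+] → (0.6506, -1.65861, -0.980386)–(0.6506, -0.854415, -1.78458)  len=1.1373
  (v4,v9,v5) [-+-] → (0.6506, -0.854415, 1.78458)–(0.6506, 0.854415, 1.78458)  len=1.7088
  (v8,v6,v7) [+--] → (0.6506, -0.854415, -1.78458)–(0.6506, 0.854415, -1.78458)  len=1.7088

Chained into 1 loop(s):
  loop 1: 10 segments, perimeter = 12.1648
Total perimeter = 12.165

loops=1 perimeter=12.165


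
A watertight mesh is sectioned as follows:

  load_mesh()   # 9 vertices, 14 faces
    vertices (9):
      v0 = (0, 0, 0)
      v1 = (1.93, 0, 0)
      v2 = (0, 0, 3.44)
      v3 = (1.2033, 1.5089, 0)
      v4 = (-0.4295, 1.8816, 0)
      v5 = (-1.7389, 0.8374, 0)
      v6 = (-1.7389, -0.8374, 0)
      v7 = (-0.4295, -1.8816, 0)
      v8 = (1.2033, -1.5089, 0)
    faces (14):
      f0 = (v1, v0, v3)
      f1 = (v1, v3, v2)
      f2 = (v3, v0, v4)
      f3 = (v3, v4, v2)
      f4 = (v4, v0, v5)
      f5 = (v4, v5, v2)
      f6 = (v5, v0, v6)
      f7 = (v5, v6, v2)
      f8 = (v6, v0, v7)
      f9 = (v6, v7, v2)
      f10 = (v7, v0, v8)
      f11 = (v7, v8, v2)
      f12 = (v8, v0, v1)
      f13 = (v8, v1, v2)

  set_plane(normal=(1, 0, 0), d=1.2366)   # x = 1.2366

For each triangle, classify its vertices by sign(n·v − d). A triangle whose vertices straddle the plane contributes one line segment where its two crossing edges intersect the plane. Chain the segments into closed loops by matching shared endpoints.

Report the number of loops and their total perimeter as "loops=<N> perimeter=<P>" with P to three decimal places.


loops=1 perimeter=6.674

Straddling triangles (4 of 14):
  (v1,v0,v3) [+--] → (1.2366, 0, 0)–(1.2366, 1.43976, 0)  len=1.4398
  (v1,v3,v2) [+--] → (1.2366, 1.43976, 0)–(1.2366, 0, 1.2359)  len=1.8975
  (v8,v0,v1) [--+] → (1.2366, 0, 0)–(1.2366, -1.43976, 0)  len=1.4398
  (v8,v1,v2) [-+-] → (1.2366, -1.43976, 0)–(1.2366, 0, 1.2359)  len=1.8975

Chained into 1 loop(s):
  loop 1: 4 segments, perimeter = 6.6744
Total perimeter = 6.674


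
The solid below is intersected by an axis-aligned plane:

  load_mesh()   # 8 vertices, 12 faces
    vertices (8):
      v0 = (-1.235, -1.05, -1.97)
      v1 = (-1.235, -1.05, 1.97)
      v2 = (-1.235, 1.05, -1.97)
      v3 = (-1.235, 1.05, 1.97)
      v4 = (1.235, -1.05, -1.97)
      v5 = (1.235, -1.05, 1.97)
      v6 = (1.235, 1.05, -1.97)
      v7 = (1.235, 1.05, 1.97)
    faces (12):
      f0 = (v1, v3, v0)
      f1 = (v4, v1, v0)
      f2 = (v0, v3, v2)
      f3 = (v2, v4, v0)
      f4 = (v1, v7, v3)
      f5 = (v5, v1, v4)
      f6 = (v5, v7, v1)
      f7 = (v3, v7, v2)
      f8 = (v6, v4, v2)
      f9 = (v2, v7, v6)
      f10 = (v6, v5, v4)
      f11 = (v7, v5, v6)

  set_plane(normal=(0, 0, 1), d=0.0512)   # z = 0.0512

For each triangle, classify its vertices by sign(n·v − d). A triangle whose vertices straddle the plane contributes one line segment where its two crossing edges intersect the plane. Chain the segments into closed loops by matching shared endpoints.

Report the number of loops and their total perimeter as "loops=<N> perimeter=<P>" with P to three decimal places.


loops=1 perimeter=9.140

Straddling triangles (8 of 12):
  (v1,v3,v0) [++-] → (-1.235, 0.0272893, 0.0512)–(-1.235, -1.05, 0.0512)  len=1.0773
  (v4,v1,v0) [-+-] → (-0.0320975, -1.05, 0.0512)–(-1.235, -1.05, 0.0512)  len=1.2029
  (v0,v3,v2) [-+-] → (-1.235, 0.0272893, 0.0512)–(-1.235, 1.05, 0.0512)  len=1.0227
  (v5,v1,v4) [++-] → (-0.0320975, -1.05, 0.0512)–(1.235, -1.05, 0.0512)  len=1.2671
  (v3,v7,v2) [++-] → (0.0320975, 1.05, 0.0512)–(-1.235, 1.05, 0.0512)  len=1.2671
  (v2,v7,v6) [-+-] → (0.0320975, 1.05, 0.0512)–(1.235, 1.05, 0.0512)  len=1.2029
  (v6,v5,v4) [-+-] → (1.235, -0.0272893, 0.0512)–(1.235, -1.05, 0.0512)  len=1.0227
  (v7,v5,v6) [++-] → (1.235, -0.0272893, 0.0512)–(1.235, 1.05, 0.0512)  len=1.0773

Chained into 1 loop(s):
  loop 1: 8 segments, perimeter = 9.1400
Total perimeter = 9.140


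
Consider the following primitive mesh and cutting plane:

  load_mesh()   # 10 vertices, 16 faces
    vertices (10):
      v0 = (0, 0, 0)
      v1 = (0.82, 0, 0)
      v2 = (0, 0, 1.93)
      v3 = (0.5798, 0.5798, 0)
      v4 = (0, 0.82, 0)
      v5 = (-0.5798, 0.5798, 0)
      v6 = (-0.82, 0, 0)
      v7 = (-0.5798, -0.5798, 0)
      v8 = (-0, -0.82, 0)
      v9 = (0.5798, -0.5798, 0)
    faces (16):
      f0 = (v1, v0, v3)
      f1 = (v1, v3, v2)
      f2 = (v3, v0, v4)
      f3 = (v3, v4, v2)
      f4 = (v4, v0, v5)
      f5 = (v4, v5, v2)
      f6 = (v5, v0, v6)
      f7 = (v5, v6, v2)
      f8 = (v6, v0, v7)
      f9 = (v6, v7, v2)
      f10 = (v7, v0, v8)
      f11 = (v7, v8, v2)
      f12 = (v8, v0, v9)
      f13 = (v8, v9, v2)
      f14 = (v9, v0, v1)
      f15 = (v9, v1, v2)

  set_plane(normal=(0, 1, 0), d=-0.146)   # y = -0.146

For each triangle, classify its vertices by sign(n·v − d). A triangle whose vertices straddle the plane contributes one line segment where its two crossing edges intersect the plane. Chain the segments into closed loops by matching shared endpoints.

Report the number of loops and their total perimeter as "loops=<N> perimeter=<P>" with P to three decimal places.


Straddling triangles (8 of 16):
  (v6,v0,v7) [++-] → (-0.146, -0.146, 0)–(-0.759515, -0.146, 0)  len=0.6135
  (v6,v7,v2) [+-+] → (-0.759515, -0.146, 0)–(-0.146, -0.146, 1.444)  len=1.5689
  (v7,v0,v8) [-+-] → (-0.146, -0.146, 0)–(0, -0.146, 0)  len=0.1460
  (v7,v8,v2) [--+] → (0, -0.146, 1.58637)–(-0.146, -0.146, 1.444)  len=0.2039
  (v8,v0,v9) [-+-] → (0, -0.146, 0)–(0.146, -0.146, 0)  len=0.1460
  (v8,v9,v2) [--+] → (0.146, -0.146, 1.444)–(0, -0.146, 1.58637)  len=0.2039
  (v9,v0,v1) [-++] → (0.146, -0.146, 0)–(0.759515, -0.146, 0)  len=0.6135
  (v9,v1,v2) [-++] → (0.759515, -0.146, 0)–(0.146, -0.146, 1.444)  len=1.5689

Chained into 1 loop(s):
  loop 1: 8 segments, perimeter = 5.0647
Total perimeter = 5.065

loops=1 perimeter=5.065


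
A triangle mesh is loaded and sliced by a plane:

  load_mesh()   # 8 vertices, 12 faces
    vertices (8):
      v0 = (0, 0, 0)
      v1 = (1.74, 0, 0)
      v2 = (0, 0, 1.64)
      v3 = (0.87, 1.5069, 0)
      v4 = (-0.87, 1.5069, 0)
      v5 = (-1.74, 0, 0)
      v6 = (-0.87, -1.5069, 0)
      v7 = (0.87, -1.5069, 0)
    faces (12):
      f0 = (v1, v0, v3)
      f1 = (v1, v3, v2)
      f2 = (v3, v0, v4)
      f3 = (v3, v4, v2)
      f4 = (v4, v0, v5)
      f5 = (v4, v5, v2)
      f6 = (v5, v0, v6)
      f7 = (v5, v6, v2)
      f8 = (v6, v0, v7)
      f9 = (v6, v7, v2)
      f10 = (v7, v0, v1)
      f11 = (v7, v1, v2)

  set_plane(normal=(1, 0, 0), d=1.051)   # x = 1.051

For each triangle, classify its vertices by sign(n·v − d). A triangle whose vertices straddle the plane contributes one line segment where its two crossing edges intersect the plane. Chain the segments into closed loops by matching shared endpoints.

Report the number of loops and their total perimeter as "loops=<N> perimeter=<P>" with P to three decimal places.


Straddling triangles (4 of 12):
  (v1,v0,v3) [+--] → (1.051, 0, 0)–(1.051, 1.1934, 0)  len=1.1934
  (v1,v3,v2) [+--] → (1.051, 1.1934, 0)–(1.051, 0, 0.649402)  len=1.3586
  (v7,v0,v1) [--+] → (1.051, 0, 0)–(1.051, -1.1934, 0)  len=1.1934
  (v7,v1,v2) [-+-] → (1.051, -1.1934, 0)–(1.051, 0, 0.649402)  len=1.3586

Chained into 1 loop(s):
  loop 1: 4 segments, perimeter = 5.1041
Total perimeter = 5.104

loops=1 perimeter=5.104


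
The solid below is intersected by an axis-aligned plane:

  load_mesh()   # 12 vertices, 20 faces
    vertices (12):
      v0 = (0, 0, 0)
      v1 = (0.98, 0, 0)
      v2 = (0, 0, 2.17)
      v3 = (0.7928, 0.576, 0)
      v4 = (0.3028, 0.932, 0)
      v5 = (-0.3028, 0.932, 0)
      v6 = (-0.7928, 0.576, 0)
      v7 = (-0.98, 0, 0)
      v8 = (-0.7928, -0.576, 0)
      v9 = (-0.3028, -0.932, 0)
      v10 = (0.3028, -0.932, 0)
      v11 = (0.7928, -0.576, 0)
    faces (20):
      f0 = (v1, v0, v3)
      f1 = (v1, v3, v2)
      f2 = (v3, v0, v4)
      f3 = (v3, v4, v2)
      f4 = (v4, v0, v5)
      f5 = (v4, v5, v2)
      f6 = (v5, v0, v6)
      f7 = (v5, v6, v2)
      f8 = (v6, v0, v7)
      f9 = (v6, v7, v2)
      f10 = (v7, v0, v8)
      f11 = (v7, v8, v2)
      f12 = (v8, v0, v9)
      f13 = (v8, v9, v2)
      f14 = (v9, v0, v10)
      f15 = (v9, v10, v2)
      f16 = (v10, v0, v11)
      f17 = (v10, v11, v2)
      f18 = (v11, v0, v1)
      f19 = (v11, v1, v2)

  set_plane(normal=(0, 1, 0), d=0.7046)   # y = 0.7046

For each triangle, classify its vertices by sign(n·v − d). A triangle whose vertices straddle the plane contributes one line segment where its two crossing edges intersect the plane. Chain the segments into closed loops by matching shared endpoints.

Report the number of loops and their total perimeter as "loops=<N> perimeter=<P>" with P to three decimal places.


Straddling triangles (6 of 20):
  (v3,v0,v4) [--+] → (0.228919, 0.7046, 0)–(0.615794, 0.7046, 0)  len=0.3869
  (v3,v4,v2) [-+-] → (0.615794, 0.7046, 0)–(0.228919, 0.7046, 0.529461)  len=0.6557
  (v4,v0,v5) [+-+] → (0.228919, 0.7046, 0)–(-0.228919, 0.7046, 0)  len=0.4578
  (v4,v5,v2) [++-] → (-0.228919, 0.7046, 0.529461)–(0.228919, 0.7046, 0.529461)  len=0.4578
  (v5,v0,v6) [+--] → (-0.228919, 0.7046, 0)–(-0.615794, 0.7046, 0)  len=0.3869
  (v5,v6,v2) [+--] → (-0.615794, 0.7046, 0)–(-0.228919, 0.7046, 0.529461)  len=0.6557

Chained into 1 loop(s):
  loop 1: 6 segments, perimeter = 3.0009
Total perimeter = 3.001

loops=1 perimeter=3.001


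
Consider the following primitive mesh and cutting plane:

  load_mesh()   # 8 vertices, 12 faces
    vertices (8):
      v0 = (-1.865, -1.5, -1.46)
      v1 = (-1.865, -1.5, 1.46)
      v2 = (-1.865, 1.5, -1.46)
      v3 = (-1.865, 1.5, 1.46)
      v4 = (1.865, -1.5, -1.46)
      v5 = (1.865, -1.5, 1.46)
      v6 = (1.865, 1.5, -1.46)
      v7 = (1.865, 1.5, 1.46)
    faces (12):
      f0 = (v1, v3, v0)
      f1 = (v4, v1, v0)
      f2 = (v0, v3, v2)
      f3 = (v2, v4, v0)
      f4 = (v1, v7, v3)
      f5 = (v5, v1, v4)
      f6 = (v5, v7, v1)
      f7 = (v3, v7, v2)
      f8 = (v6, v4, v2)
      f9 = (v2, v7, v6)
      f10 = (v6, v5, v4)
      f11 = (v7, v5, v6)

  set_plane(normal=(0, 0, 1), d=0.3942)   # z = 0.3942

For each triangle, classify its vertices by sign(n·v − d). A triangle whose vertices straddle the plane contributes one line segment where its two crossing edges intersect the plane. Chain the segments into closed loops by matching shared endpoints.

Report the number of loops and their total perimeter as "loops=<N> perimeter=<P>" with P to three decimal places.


Straddling triangles (8 of 12):
  (v1,v3,v0) [++-] → (-1.865, 0.405, 0.3942)–(-1.865, -1.5, 0.3942)  len=1.9050
  (v4,v1,v0) [-+-] → (-0.50355, -1.5, 0.3942)–(-1.865, -1.5, 0.3942)  len=1.3615
  (v0,v3,v2) [-+-] → (-1.865, 0.405, 0.3942)–(-1.865, 1.5, 0.3942)  len=1.0950
  (v5,v1,v4) [++-] → (-0.50355, -1.5, 0.3942)–(1.865, -1.5, 0.3942)  len=2.3685
  (v3,v7,v2) [++-] → (0.50355, 1.5, 0.3942)–(-1.865, 1.5, 0.3942)  len=2.3685
  (v2,v7,v6) [-+-] → (0.50355, 1.5, 0.3942)–(1.865, 1.5, 0.3942)  len=1.3615
  (v6,v5,v4) [-+-] → (1.865, -0.405, 0.3942)–(1.865, -1.5, 0.3942)  len=1.0950
  (v7,v5,v6) [++-] → (1.865, -0.405, 0.3942)–(1.865, 1.5, 0.3942)  len=1.9050

Chained into 1 loop(s):
  loop 1: 8 segments, perimeter = 13.4600
Total perimeter = 13.460

loops=1 perimeter=13.460


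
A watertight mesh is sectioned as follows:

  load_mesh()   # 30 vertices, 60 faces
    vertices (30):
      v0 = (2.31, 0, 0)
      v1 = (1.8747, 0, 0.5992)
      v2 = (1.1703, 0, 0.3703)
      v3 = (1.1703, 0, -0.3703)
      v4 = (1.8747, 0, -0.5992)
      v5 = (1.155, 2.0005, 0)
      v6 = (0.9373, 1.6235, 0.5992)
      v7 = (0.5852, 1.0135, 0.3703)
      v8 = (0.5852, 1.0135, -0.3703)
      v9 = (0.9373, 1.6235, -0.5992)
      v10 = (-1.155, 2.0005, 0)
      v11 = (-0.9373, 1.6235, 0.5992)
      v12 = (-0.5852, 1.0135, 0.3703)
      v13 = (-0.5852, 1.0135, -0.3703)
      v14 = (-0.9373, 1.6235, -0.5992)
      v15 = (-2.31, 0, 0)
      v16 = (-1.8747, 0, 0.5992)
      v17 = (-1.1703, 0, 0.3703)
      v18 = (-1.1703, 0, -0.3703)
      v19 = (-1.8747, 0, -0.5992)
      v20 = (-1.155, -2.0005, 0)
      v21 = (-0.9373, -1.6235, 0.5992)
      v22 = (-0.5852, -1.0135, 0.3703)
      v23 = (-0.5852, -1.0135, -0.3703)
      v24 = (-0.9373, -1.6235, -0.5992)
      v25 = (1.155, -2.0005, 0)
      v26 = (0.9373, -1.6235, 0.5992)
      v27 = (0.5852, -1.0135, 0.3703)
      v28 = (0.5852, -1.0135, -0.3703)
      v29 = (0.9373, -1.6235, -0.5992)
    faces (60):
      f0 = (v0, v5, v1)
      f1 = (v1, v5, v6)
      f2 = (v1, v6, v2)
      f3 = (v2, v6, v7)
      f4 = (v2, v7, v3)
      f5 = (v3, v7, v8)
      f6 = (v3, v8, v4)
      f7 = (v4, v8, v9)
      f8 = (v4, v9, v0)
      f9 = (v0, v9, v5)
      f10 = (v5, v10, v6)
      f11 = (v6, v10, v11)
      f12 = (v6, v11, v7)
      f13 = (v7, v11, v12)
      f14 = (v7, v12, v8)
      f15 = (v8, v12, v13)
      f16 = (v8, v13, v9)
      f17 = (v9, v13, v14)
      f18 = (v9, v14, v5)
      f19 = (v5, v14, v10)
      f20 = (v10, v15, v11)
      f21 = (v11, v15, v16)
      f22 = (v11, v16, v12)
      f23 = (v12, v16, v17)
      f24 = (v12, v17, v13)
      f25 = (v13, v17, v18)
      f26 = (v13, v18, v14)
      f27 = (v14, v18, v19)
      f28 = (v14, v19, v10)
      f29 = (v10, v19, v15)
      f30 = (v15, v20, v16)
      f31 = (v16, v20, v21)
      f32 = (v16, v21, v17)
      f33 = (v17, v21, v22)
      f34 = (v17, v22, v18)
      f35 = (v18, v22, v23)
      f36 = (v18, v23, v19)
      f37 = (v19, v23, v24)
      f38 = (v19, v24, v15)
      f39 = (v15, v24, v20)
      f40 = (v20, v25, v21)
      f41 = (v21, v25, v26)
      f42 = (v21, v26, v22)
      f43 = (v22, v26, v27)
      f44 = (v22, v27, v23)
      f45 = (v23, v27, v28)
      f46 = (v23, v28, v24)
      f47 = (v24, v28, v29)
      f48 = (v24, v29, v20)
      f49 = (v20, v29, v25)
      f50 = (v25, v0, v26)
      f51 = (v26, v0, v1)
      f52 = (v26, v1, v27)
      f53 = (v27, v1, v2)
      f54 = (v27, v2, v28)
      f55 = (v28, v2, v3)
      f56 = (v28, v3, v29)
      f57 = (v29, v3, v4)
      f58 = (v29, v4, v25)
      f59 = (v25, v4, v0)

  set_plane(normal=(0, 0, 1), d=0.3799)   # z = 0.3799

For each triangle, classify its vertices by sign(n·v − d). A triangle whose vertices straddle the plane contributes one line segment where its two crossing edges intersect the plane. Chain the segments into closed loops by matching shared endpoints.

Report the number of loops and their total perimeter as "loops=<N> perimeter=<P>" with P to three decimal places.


loops=2 perimeter=19.403

Straddling triangles (24 of 60):
  (v0,v5,v1) [--+] → (1.6113, 0.732159, 0.3799)–(2.03401, 0, 0.3799)  len=0.8454
  (v1,v5,v6) [+-+] → (1.6113, 0.732159, 0.3799)–(1.01698, 1.76148, 0.3799)  len=1.1886
  (v1,v6,v2) [++-] → (1.16053, 0.0680891, 0.3799)–(1.19984, 0, 0.3799)  len=0.0786
  (v2,v6,v7) [-+-] → (1.16053, 0.0680891, 0.3799)–(0.599967, 1.03908, 0.3799)  len=1.1212
  (v5,v10,v6) [--+] → (0.171543, 1.76148, 0.3799)–(1.01698, 1.76148, 0.3799)  len=0.8454
  (v6,v10,v11) [+-+] → (0.171543, 1.76148, 0.3799)–(-1.01698, 1.76148, 0.3799)  len=1.1885
  (v6,v11,v7) [++-] → (0.521347, 1.03908, 0.3799)–(0.599967, 1.03908, 0.3799)  len=0.0786
  (v7,v11,v12) [-+-] → (0.521347, 1.03908, 0.3799)–(-0.599967, 1.03908, 0.3799)  len=1.1213
  (v10,v15,v11) [--+] → (-1.43969, 1.02932, 0.3799)–(-1.01698, 1.76148, 0.3799)  len=0.8454
  (v11,v15,v16) [+-+] → (-1.43969, 1.02932, 0.3799)–(-2.03401, 0, 0.3799)  len=1.1886
  (v11,v16,v12) [++-] → (-0.639281, 0.970994, 0.3799)–(-0.599967, 1.03908, 0.3799)  len=0.0786
  (v12,v16,v17) [-+-] → (-0.639281, 0.970994, 0.3799)–(-1.19984, 0, 0.3799)  len=1.1212
  (v15,v20,v16) [--+] → (-1.6113, -0.732159, 0.3799)–(-2.03401, 0, 0.3799)  len=0.8454
  (v16,v20,v21) [+-+] → (-1.6113, -0.732159, 0.3799)–(-1.01698, -1.76148, 0.3799)  len=1.1886
  (v16,v21,v17) [++-] → (-1.16053, -0.0680891, 0.3799)–(-1.19984, 0, 0.3799)  len=0.0786
  (v17,v21,v22) [-+-] → (-1.16053, -0.0680891, 0.3799)–(-0.599967, -1.03908, 0.3799)  len=1.1212
  (v20,v25,v21) [--+] → (-0.171543, -1.76148, 0.3799)–(-1.01698, -1.76148, 0.3799)  len=0.8454
  (v21,v25,v26) [+-+] → (-0.171543, -1.76148, 0.3799)–(1.01698, -1.76148, 0.3799)  len=1.1885
  (v21,v26,v22) [++-] → (-0.521347, -1.03908, 0.3799)–(-0.599967, -1.03908, 0.3799)  len=0.0786
  (v22,v26,v27) [-+-] → (-0.521347, -1.03908, 0.3799)–(0.599967, -1.03908, 0.3799)  len=1.1213
  (v25,v0,v26) [--+] → (1.43969, -1.02932, 0.3799)–(1.01698, -1.76148, 0.3799)  len=0.8454
  (v26,v0,v1) [+-+] → (1.43969, -1.02932, 0.3799)–(2.03401, 0, 0.3799)  len=1.1886
  (v26,v1,v27) [++-] → (0.639281, -0.970994, 0.3799)–(0.599967, -1.03908, 0.3799)  len=0.0786
  (v27,v1,v2) [-+-] → (0.639281, -0.970994, 0.3799)–(1.19984, 0, 0.3799)  len=1.1212

Chained into 2 loop(s):
  loop 1: 12 segments, perimeter = 12.2039
  loop 2: 12 segments, perimeter = 7.1991
Total perimeter = 19.403


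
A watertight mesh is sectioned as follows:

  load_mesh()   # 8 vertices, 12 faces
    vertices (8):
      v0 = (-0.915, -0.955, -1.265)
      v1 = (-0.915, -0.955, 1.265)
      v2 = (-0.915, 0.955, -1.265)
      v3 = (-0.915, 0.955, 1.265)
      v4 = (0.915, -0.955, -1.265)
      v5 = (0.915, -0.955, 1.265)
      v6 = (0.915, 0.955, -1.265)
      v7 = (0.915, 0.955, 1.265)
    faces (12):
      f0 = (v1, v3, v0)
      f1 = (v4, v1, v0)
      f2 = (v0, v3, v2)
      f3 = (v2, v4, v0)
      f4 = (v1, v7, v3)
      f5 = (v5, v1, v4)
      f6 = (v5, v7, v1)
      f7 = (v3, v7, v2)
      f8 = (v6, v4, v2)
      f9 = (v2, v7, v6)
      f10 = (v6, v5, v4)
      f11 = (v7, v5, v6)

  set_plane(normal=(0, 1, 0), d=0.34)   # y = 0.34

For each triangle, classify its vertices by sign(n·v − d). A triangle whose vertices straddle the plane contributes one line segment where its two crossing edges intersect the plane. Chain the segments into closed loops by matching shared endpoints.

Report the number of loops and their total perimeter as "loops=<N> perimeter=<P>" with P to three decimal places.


Straddling triangles (8 of 12):
  (v1,v3,v0) [-+-] → (-0.915, 0.34, 1.265)–(-0.915, 0.34, 0.450366)  len=0.8146
  (v0,v3,v2) [-++] → (-0.915, 0.34, 0.450366)–(-0.915, 0.34, -1.265)  len=1.7154
  (v2,v4,v0) [+--] → (-0.325759, 0.34, -1.265)–(-0.915, 0.34, -1.265)  len=0.5892
  (v1,v7,v3) [-++] → (0.325759, 0.34, 1.265)–(-0.915, 0.34, 1.265)  len=1.2408
  (v5,v7,v1) [-+-] → (0.915, 0.34, 1.265)–(0.325759, 0.34, 1.265)  len=0.5892
  (v6,v4,v2) [+-+] → (0.915, 0.34, -1.265)–(-0.325759, 0.34, -1.265)  len=1.2408
  (v6,v5,v4) [+--] → (0.915, 0.34, -0.450366)–(0.915, 0.34, -1.265)  len=0.8146
  (v7,v5,v6) [+-+] → (0.915, 0.34, 1.265)–(0.915, 0.34, -0.450366)  len=1.7154

Chained into 1 loop(s):
  loop 1: 8 segments, perimeter = 8.7200
Total perimeter = 8.720

loops=1 perimeter=8.720
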